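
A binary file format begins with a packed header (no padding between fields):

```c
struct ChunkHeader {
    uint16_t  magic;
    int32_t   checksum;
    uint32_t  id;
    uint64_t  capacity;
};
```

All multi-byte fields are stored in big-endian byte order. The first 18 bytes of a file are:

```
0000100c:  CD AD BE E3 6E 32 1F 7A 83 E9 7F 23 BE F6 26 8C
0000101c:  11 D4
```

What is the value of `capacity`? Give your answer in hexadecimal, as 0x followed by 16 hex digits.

0x7F23BEF6268C11D4

`capacity` follows `magic` (2 B), `checksum` (4 B), `id` (4 B), so it starts at offset 2 + 4 + 4 = 10 and occupies 8 bytes.
Bytes at offsets 10..17: 7F 23 BE F6 26 8C 11 D4.
Big-endian stores the most-significant byte at the lowest address.
The bytes are already most-significant first: 0x7F23BEF6268C11D4.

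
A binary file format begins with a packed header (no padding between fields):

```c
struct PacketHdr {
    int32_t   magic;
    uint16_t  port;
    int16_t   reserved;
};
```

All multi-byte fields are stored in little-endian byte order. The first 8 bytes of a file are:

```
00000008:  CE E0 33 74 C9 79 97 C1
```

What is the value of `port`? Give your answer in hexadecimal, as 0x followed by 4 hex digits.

0x79C9

`port` follows `magic` (4 bytes), so it starts at byte offset 4 and occupies 2 bytes.
Bytes at offsets 4..5: C9 79.
Little-endian: lowest address holds the least-significant byte.
Reassemble most-significant byte first: 79 C9 → 0x79C9.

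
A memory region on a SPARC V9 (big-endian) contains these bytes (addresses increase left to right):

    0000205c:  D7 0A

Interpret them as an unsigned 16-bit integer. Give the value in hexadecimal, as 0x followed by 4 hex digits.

0xD70A

Big-endian: lowest address holds the most-significant byte.
The bytes are already most-significant first: 0xD70A.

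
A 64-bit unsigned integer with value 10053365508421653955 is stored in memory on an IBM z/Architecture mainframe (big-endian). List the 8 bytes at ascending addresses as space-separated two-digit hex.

10053365508421653955 in hexadecimal, padded to 64 bits, is 0x8B84BAAA36A315C3.
Split into bytes (most-significant first): 8B 84 BA AA 36 A3 15 C3.
In big-endian order the high byte comes first in memory.
So the memory order matches the most-significant-first order: 8B 84 BA AA 36 A3 15 C3.

8B 84 BA AA 36 A3 15 C3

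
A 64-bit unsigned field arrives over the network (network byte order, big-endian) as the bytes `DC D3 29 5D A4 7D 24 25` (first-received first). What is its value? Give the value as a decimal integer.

In big-endian order the high byte comes first in memory.
The bytes are already most-significant first: 0xDCD3295DA47D2425.
0xDCD3295DA47D2425 = 15912107390598456357.

15912107390598456357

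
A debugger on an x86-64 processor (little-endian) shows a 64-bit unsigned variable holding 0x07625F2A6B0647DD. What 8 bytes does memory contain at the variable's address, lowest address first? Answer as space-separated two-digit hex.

Split into bytes (most-significant first): 07 62 5F 2A 6B 06 47 DD.
Little-endian: lowest address holds the least-significant byte.
So at ascending addresses the bytes are DD 47 06 6B 2A 5F 62 07.

DD 47 06 6B 2A 5F 62 07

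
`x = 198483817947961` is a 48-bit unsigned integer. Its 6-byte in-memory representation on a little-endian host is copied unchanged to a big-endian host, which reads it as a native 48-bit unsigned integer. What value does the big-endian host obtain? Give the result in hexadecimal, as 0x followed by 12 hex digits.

0x3963761D85B4

198483817947961 in 48-bit hexadecimal is 0xB4851D766339.
Stored little-endian, the bytes at ascending addresses are 39 63 76 1D 85 B4.
Read back as big-endian, the last byte is least significant, giving 0x3963761D85B4.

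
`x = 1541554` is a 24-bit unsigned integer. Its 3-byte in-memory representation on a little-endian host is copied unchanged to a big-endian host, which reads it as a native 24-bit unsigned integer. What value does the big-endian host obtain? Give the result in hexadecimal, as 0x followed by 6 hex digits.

1541554 in 24-bit hexadecimal is 0x1785B2.
Stored little-endian, the bytes at ascending addresses are B2 85 17.
Read back as big-endian, the last byte is least significant, giving 0xB28517.

0xB28517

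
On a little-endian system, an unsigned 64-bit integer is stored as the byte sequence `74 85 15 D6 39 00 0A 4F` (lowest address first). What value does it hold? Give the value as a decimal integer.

In little-endian order the low byte comes first in memory.
Reassemble most-significant byte first: 4F 0A 00 39 D6 15 85 74 → 0x4F0A0039D6158574.
0x4F0A0039D6158574 = 5695364927168284020.

5695364927168284020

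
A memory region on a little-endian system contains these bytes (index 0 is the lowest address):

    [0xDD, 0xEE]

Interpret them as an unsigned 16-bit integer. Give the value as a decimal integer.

In little-endian order the low byte comes first in memory.
Reassemble most-significant byte first: EE DD → 0xEEDD.
0xEEDD = 61149.

61149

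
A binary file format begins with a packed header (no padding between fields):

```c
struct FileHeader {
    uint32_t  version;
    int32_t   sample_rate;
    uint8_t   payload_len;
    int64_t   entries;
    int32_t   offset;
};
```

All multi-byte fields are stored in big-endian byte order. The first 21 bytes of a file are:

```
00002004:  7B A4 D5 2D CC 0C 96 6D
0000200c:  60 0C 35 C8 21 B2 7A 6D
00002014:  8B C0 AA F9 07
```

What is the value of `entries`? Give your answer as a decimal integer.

`entries` follows `version` (4 B), `sample_rate` (4 B), `payload_len` (1 B), so it starts at offset 4 + 4 + 1 = 9 and occupies 8 bytes.
Bytes at offsets 9..16: 0C 35 C8 21 B2 7A 6D 8B.
In big-endian order the high byte comes first in memory.
The bytes are already most-significant first: 0x0C35C821B27A6D8B.
0x0C35C821B27A6D8B = 879829349274643851.

879829349274643851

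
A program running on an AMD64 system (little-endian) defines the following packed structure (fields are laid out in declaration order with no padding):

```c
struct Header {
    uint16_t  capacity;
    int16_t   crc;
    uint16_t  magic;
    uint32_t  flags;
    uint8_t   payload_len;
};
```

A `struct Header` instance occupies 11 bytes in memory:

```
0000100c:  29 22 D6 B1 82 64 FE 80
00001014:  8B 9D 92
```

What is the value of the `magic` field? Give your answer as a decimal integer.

25730

`magic` follows `capacity` (2 B), `crc` (2 B), so it starts at offset 2 + 2 = 4 and occupies 2 bytes.
Bytes at offsets 4..5: 82 64.
In little-endian order the low byte comes first in memory.
Reassemble most-significant byte first: 64 82 → 0x6482.
0x6482 = 25730.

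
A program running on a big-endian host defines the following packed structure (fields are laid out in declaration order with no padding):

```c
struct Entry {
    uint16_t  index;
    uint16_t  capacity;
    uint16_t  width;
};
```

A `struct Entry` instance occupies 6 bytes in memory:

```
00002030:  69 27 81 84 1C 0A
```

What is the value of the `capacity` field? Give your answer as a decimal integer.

33156

`capacity` follows `index` (2 bytes), so it starts at byte offset 2 and occupies 2 bytes.
Bytes at offsets 2..3: 81 84.
Big-endian stores the most-significant byte at the lowest address.
The bytes are already most-significant first: 0x8184.
0x8184 = 33156.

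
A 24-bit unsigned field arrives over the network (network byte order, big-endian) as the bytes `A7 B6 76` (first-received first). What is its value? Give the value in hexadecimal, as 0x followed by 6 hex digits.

Big-endian: lowest address holds the most-significant byte.
The bytes are already most-significant first: 0xA7B676.

0xA7B676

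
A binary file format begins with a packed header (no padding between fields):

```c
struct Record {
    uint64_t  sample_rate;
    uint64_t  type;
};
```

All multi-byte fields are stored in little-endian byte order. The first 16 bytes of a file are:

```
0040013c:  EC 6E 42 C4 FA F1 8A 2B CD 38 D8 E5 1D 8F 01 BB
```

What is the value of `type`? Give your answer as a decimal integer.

13475208918642211021

`type` follows `sample_rate` (8 bytes), so it starts at byte offset 8 and occupies 8 bytes.
Bytes at offsets 8..15: CD 38 D8 E5 1D 8F 01 BB.
Little-endian: lowest address holds the least-significant byte.
Reassemble most-significant byte first: BB 01 8F 1D E5 D8 38 CD → 0xBB018F1DE5D838CD.
0xBB018F1DE5D838CD = 13475208918642211021.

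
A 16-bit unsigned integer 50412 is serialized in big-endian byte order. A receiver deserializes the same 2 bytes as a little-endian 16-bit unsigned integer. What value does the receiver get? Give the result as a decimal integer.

50412 in 16-bit hexadecimal is 0xC4EC.
Stored big-endian, the bytes at ascending addresses are C4 EC.
Read back as little-endian, the first byte is least significant, giving 0xECC4.
0xECC4 = 60612.

60612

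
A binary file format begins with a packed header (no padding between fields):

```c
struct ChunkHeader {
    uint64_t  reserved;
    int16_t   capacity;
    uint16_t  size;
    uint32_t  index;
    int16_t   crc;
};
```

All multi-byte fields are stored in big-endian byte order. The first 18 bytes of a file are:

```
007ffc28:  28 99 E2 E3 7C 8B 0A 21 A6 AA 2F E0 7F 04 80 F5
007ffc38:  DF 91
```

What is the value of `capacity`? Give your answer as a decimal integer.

-22870

`capacity` follows `reserved` (8 bytes), so it starts at byte offset 8 and occupies 2 bytes.
Bytes at offsets 8..9: A6 AA.
Big-endian: lowest address holds the most-significant byte.
The bytes are already most-significant first: 0xA6AA.
Top bit is set, so as a signed 16-bit value this is 0xA6AA − 2^16 = -22870.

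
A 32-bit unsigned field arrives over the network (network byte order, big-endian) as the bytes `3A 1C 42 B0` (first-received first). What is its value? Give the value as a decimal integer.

974930608

Big-endian: lowest address holds the most-significant byte.
The bytes are already most-significant first: 0x3A1C42B0.
0x3A1C42B0 = 974930608.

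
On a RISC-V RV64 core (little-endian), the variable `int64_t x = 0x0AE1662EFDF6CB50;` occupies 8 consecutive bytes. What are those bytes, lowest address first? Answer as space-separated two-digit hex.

Split into bytes (most-significant first): 0A E1 66 2E FD F6 CB 50.
In little-endian order the low byte comes first in memory.
So at ascending addresses the bytes are 50 CB F6 FD 2E 66 E1 0A.

50 CB F6 FD 2E 66 E1 0A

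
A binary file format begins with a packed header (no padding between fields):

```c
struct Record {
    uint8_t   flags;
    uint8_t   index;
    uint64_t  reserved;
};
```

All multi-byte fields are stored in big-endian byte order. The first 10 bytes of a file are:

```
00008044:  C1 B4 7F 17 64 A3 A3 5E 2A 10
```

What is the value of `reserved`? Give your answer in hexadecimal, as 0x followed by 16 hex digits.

`reserved` follows `flags` (1 B), `index` (1 B), so it starts at offset 1 + 1 = 2 and occupies 8 bytes.
Bytes at offsets 2..9: 7F 17 64 A3 A3 5E 2A 10.
Big-endian: lowest address holds the most-significant byte.
The bytes are already most-significant first: 0x7F1764A3A35E2A10.

0x7F1764A3A35E2A10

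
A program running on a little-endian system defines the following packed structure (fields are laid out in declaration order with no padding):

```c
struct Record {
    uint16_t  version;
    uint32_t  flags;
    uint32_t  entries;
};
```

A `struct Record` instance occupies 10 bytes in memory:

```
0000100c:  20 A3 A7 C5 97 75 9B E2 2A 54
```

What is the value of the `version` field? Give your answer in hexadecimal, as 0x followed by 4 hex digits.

0xA320

`version` is the first field, at byte offset 0, occupying 2 bytes.
Bytes at offsets 0..1: 20 A3.
Little-endian: lowest address holds the least-significant byte.
Reassemble most-significant byte first: A3 20 → 0xA320.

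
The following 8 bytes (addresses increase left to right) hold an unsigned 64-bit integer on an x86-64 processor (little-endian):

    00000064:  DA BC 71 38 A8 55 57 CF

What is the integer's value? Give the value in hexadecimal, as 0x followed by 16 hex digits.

In little-endian order the low byte comes first in memory.
Reassemble most-significant byte first: CF 57 55 A8 38 71 BC DA → 0xCF5755A83871BCDA.

0xCF5755A83871BCDA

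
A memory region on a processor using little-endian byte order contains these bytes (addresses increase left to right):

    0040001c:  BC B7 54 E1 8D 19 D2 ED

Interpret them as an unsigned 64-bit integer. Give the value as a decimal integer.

17136787629259667388

In little-endian order the low byte comes first in memory.
Reassemble most-significant byte first: ED D2 19 8D E1 54 B7 BC → 0xEDD2198DE154B7BC.
0xEDD2198DE154B7BC = 17136787629259667388.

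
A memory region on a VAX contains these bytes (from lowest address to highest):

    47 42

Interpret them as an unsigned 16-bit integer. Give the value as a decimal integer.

In little-endian order the low byte comes first in memory.
Reassemble most-significant byte first: 42 47 → 0x4247.
0x4247 = 16967.

16967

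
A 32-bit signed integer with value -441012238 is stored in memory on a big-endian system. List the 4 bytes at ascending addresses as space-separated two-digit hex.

E5 B6 AF F2

Two's complement of -441012238 in 32 bits: 441012238 = 0x1A49500E; invert → 0xE5B6AFF1; add 1 → 0xE5B6AFF2.
Split into bytes (most-significant first): E5 B6 AF F2.
In big-endian order the high byte comes first in memory.
So the memory order matches the most-significant-first order: E5 B6 AF F2.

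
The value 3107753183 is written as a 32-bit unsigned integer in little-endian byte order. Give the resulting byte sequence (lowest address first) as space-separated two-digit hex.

DF 8C 3C B9

3107753183 in hexadecimal, padded to 32 bits, is 0xB93C8CDF.
Split into bytes (most-significant first): B9 3C 8C DF.
Little-endian stores the least-significant byte at the lowest address.
So at ascending addresses the bytes are DF 8C 3C B9.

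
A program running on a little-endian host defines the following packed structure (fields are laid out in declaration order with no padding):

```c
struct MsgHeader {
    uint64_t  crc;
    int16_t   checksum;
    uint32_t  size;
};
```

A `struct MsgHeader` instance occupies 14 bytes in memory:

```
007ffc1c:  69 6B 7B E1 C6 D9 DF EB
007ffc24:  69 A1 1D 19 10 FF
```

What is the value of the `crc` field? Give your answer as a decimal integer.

`crc` is the first field, at byte offset 0, occupying 8 bytes.
Bytes at offsets 0..7: 69 6B 7B E1 C6 D9 DF EB.
In little-endian order the low byte comes first in memory.
Reassemble most-significant byte first: EB DF D9 C6 E1 7B 6B 69 → 0xEBDFD9C6E17B6B69.
0xEBDFD9C6E17B6B69 = 16996542966929255273.

16996542966929255273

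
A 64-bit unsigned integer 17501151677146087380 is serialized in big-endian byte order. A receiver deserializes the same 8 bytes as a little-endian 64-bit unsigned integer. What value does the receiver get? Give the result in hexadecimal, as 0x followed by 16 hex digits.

0xD43F86ACB994E0F2

17501151677146087380 in 64-bit hexadecimal is 0xF2E094B9AC863FD4.
Stored big-endian, the bytes at ascending addresses are F2 E0 94 B9 AC 86 3F D4.
Read back as little-endian, the first byte is least significant, giving 0xD43F86ACB994E0F2.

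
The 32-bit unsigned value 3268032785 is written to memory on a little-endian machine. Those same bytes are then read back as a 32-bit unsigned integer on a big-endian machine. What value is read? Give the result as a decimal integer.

3268032785 in 32-bit hexadecimal is 0xC2CA3911.
Stored little-endian, the bytes at ascending addresses are 11 39 CA C2.
Read back as big-endian, the last byte is least significant, giving 0x1139CAC2.
0x1139CAC2 = 289000130.

289000130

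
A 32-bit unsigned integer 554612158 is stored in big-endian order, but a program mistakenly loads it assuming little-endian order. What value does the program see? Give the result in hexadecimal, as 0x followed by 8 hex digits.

554612158 in 32-bit hexadecimal is 0x210EB5BE.
Stored big-endian, the bytes at ascending addresses are 21 0E B5 BE.
Read back as little-endian, the first byte is least significant, giving 0xBEB50E21.

0xBEB50E21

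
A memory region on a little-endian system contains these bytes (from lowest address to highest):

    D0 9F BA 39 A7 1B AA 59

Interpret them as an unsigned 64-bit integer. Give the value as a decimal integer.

Little-endian: lowest address holds the least-significant byte.
Reassemble most-significant byte first: 59 AA 1B A7 39 BA 9F D0 → 0x59AA1BA739BA9FD0.
0x59AA1BA739BA9FD0 = 6461007020458418128.

6461007020458418128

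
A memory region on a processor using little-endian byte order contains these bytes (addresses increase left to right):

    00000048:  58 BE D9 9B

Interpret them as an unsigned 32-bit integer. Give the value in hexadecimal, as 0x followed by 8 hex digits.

0x9BD9BE58

Little-endian stores the least-significant byte at the lowest address.
Reassemble most-significant byte first: 9B D9 BE 58 → 0x9BD9BE58.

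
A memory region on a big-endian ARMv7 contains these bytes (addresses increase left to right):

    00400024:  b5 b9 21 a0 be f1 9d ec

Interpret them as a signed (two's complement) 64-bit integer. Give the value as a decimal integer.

-5352209707871134228

Big-endian: lowest address holds the most-significant byte.
The bytes are already most-significant first: 0xB5B921A0BEF19DEC.
Top bit is set, so as a signed 64-bit value this is 0xB5B921A0BEF19DEC − 2^64 = -5352209707871134228.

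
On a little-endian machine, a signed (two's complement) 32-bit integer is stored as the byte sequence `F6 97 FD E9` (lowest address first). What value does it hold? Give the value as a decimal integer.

-369256458

Little-endian: lowest address holds the least-significant byte.
Reassemble most-significant byte first: E9 FD 97 F6 → 0xE9FD97F6.
Top bit is set, so as a signed 32-bit value this is 0xE9FD97F6 − 2^32 = -369256458.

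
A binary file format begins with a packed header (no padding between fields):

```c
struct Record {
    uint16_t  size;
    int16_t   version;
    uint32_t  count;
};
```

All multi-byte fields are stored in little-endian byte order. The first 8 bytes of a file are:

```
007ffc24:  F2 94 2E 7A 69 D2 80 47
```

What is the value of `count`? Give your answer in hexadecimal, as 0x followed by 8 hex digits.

0x4780D269

`count` follows `size` (2 B), `version` (2 B), so it starts at offset 2 + 2 = 4 and occupies 4 bytes.
Bytes at offsets 4..7: 69 D2 80 47.
In little-endian order the low byte comes first in memory.
Reassemble most-significant byte first: 47 80 D2 69 → 0x4780D269.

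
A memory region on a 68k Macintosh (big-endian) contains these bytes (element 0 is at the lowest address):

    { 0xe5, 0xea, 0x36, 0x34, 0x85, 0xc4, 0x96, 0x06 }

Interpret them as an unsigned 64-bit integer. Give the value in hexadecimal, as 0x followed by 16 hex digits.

0xE5EA363485C49606

In big-endian order the high byte comes first in memory.
The bytes are already most-significant first: 0xE5EA363485C49606.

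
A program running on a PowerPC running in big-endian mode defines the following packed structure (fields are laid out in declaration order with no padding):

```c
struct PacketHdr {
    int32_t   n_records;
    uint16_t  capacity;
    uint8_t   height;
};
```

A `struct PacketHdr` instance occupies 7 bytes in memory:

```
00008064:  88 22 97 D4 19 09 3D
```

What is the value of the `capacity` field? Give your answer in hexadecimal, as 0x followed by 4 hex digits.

0x1909

`capacity` follows `n_records` (4 bytes), so it starts at byte offset 4 and occupies 2 bytes.
Bytes at offsets 4..5: 19 09.
Big-endian stores the most-significant byte at the lowest address.
The bytes are already most-significant first: 0x1909.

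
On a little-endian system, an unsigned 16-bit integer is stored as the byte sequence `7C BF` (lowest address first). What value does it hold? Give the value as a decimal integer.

Little-endian: lowest address holds the least-significant byte.
Reassemble most-significant byte first: BF 7C → 0xBF7C.
0xBF7C = 49020.

49020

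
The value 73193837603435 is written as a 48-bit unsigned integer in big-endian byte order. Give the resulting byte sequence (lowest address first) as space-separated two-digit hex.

42 91 C4 B0 AA 6B

73193837603435 in hexadecimal, padded to 48 bits, is 0x4291C4B0AA6B.
Split into bytes (most-significant first): 42 91 C4 B0 AA 6B.
Big-endian: lowest address holds the most-significant byte.
So the memory order matches the most-significant-first order: 42 91 C4 B0 AA 6B.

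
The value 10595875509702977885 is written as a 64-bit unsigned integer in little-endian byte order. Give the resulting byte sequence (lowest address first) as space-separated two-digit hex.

10595875509702977885 in hexadecimal, padded to 64 bits, is 0x930C1CA3001B695D.
Split into bytes (most-significant first): 93 0C 1C A3 00 1B 69 5D.
In little-endian order the low byte comes first in memory.
So at ascending addresses the bytes are 5D 69 1B 00 A3 1C 0C 93.

5D 69 1B 00 A3 1C 0C 93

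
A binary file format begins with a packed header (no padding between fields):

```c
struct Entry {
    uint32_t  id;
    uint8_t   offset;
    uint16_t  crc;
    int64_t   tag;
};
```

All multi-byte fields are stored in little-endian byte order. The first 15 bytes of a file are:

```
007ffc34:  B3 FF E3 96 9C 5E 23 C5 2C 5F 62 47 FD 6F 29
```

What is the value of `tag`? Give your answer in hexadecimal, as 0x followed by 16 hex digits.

0x296FFD47625F2CC5

`tag` follows `id` (4 B), `offset` (1 B), `crc` (2 B), so it starts at offset 4 + 1 + 2 = 7 and occupies 8 bytes.
Bytes at offsets 7..14: C5 2C 5F 62 47 FD 6F 29.
In little-endian order the low byte comes first in memory.
Reassemble most-significant byte first: 29 6F FD 47 62 5F 2C C5 → 0x296FFD47625F2CC5.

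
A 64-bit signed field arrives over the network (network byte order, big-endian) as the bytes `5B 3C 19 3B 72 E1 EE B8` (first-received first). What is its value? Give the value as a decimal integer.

Big-endian stores the most-significant byte at the lowest address.
The bytes are already most-significant first: 0x5B3C193B72E1EEB8.
0x5B3C193B72E1EEB8 = 6574157299175255736.

6574157299175255736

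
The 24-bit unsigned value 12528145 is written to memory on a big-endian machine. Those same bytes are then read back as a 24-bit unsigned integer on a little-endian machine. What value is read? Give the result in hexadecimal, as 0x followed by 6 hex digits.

12528145 in 24-bit hexadecimal is 0xBF2A11.
Stored big-endian, the bytes at ascending addresses are BF 2A 11.
Read back as little-endian, the first byte is least significant, giving 0x112ABF.

0x112ABF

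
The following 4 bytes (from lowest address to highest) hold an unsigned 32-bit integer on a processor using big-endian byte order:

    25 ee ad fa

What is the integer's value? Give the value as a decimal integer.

Big-endian stores the most-significant byte at the lowest address.
The bytes are already most-significant first: 0x25EEADFA.
0x25EEADFA = 636399098.

636399098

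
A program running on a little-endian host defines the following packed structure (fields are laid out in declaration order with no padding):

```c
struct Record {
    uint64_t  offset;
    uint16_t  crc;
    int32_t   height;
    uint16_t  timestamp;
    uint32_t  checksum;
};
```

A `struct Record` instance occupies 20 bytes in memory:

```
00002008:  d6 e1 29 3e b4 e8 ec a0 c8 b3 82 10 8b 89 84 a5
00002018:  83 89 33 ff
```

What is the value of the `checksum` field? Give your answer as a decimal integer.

4281567619

`checksum` follows `offset` (8 B), `crc` (2 B), `height` (4 B), `timestamp` (2 B), so it starts at offset 8 + 2 + 4 + 2 = 16 and occupies 4 bytes.
Bytes at offsets 16..19: 83 89 33 FF.
In little-endian order the low byte comes first in memory.
Reassemble most-significant byte first: FF 33 89 83 → 0xFF338983.
0xFF338983 = 4281567619.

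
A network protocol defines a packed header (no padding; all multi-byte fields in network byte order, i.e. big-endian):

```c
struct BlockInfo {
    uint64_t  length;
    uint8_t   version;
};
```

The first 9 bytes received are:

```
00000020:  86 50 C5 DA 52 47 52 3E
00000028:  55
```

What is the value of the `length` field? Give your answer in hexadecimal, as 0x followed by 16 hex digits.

`length` is the first field, at byte offset 0, occupying 8 bytes.
Bytes at offsets 0..7: 86 50 C5 DA 52 47 52 3E.
Big-endian stores the most-significant byte at the lowest address.
The bytes are already most-significant first: 0x8650C5DA5247523E.

0x8650C5DA5247523E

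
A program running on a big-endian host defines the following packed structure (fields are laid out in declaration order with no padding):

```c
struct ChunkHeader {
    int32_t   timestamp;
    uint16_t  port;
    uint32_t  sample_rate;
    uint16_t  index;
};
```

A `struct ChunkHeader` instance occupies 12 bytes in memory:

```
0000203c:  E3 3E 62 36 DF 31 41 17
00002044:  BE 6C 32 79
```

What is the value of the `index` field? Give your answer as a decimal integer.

12921

`index` follows `timestamp` (4 B), `port` (2 B), `sample_rate` (4 B), so it starts at offset 4 + 2 + 4 = 10 and occupies 2 bytes.
Bytes at offsets 10..11: 32 79.
Big-endian stores the most-significant byte at the lowest address.
The bytes are already most-significant first: 0x3279.
0x3279 = 12921.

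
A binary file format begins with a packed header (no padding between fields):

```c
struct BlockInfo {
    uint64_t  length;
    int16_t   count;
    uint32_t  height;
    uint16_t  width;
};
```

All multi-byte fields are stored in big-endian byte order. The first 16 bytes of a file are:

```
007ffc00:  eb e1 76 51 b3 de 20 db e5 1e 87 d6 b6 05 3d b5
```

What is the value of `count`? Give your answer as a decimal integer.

`count` follows `length` (8 bytes), so it starts at byte offset 8 and occupies 2 bytes.
Bytes at offsets 8..9: E5 1E.
In big-endian order the high byte comes first in memory.
The bytes are already most-significant first: 0xE51E.
Top bit is set, so as a signed 16-bit value this is 0xE51E − 2^16 = -6882.

-6882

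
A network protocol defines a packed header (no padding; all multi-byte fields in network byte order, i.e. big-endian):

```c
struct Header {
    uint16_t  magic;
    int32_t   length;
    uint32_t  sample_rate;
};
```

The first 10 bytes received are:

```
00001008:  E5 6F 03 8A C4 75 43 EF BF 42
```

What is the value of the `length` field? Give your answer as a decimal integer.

59425909

`length` follows `magic` (2 bytes), so it starts at byte offset 2 and occupies 4 bytes.
Bytes at offsets 2..5: 03 8A C4 75.
In big-endian order the high byte comes first in memory.
The bytes are already most-significant first: 0x038AC475.
0x038AC475 = 59425909.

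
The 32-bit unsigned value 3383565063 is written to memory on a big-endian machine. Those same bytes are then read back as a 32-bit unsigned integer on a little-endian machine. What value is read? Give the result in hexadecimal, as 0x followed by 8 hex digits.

3383565063 in 32-bit hexadecimal is 0xC9AD1B07.
Stored big-endian, the bytes at ascending addresses are C9 AD 1B 07.
Read back as little-endian, the first byte is least significant, giving 0x071BADC9.

0x071BADC9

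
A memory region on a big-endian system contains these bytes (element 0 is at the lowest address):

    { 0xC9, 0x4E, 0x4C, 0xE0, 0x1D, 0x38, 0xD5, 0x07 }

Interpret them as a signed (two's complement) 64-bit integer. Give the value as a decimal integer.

-3941128098455956217

Big-endian: lowest address holds the most-significant byte.
The bytes are already most-significant first: 0xC94E4CE01D38D507.
Top bit is set, so as a signed 64-bit value this is 0xC94E4CE01D38D507 − 2^64 = -3941128098455956217.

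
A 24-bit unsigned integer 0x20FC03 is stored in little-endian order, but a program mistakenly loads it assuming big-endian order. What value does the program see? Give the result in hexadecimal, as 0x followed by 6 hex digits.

0x03FC20

Stored little-endian, the bytes at ascending addresses are 03 FC 20.
Read back as big-endian, the last byte is least significant, giving 0x03FC20.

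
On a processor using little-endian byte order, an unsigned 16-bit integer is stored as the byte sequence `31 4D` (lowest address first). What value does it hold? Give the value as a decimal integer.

Little-endian stores the least-significant byte at the lowest address.
Reassemble most-significant byte first: 4D 31 → 0x4D31.
0x4D31 = 19761.

19761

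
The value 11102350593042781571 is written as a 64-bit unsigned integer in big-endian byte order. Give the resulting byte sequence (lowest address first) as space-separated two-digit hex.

11102350593042781571 in hexadecimal, padded to 64 bits, is 0x9A13790AA6299583.
Split into bytes (most-significant first): 9A 13 79 0A A6 29 95 83.
Big-endian stores the most-significant byte at the lowest address.
So the memory order matches the most-significant-first order: 9A 13 79 0A A6 29 95 83.

9A 13 79 0A A6 29 95 83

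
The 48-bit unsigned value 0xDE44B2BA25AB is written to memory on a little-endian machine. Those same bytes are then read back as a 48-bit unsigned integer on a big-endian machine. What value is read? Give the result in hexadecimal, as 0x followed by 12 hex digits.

0xAB25BAB244DE

Stored little-endian, the bytes at ascending addresses are AB 25 BA B2 44 DE.
Read back as big-endian, the last byte is least significant, giving 0xAB25BAB244DE.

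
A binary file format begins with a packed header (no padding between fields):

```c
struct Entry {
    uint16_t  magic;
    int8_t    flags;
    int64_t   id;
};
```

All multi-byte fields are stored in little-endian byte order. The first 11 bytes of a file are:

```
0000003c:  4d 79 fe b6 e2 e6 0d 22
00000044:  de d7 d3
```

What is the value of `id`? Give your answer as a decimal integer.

`id` follows `magic` (2 B), `flags` (1 B), so it starts at offset 2 + 1 = 3 and occupies 8 bytes.
Bytes at offsets 3..10: B6 E2 E6 0D 22 DE D7 D3.
Little-endian: lowest address holds the least-significant byte.
Reassemble most-significant byte first: D3 D7 DE 22 0D E6 E2 B6 → 0xD3D7DE220DE6E2B6.
Top bit is set, so as a signed 64-bit value this is 0xD3D7DE220DE6E2B6 − 2^64 = -3181830373870476618.

-3181830373870476618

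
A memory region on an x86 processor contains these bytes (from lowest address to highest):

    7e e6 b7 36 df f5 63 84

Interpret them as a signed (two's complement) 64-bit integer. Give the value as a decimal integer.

-8907005298964175234

In little-endian order the low byte comes first in memory.
Reassemble most-significant byte first: 84 63 F5 DF 36 B7 E6 7E → 0x8463F5DF36B7E67E.
Top bit is set, so as a signed 64-bit value this is 0x8463F5DF36B7E67E − 2^64 = -8907005298964175234.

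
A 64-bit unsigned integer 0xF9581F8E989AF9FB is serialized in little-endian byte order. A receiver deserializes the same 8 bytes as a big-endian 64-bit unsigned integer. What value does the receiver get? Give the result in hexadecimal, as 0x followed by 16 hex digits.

0xFBF99A988E1F58F9

Stored little-endian, the bytes at ascending addresses are FB F9 9A 98 8E 1F 58 F9.
Read back as big-endian, the last byte is least significant, giving 0xFBF99A988E1F58F9.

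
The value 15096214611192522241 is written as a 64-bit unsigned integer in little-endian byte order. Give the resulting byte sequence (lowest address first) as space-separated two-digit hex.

15096214611192522241 in hexadecimal, padded to 64 bits, is 0xD1808734A9312601.
Split into bytes (most-significant first): D1 80 87 34 A9 31 26 01.
Little-endian: lowest address holds the least-significant byte.
So at ascending addresses the bytes are 01 26 31 A9 34 87 80 D1.

01 26 31 A9 34 87 80 D1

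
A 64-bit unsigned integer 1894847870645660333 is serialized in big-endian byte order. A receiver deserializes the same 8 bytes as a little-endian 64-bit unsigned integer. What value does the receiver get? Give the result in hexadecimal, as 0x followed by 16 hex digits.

0xAD6A3D5919DA4B1A

1894847870645660333 in 64-bit hexadecimal is 0x1A4BDA19593D6AAD.
Stored big-endian, the bytes at ascending addresses are 1A 4B DA 19 59 3D 6A AD.
Read back as little-endian, the first byte is least significant, giving 0xAD6A3D5919DA4B1A.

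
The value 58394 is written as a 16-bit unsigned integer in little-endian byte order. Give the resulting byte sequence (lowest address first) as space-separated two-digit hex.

1A E4

58394 in hexadecimal, padded to 16 bits, is 0xE41A.
Split into bytes (most-significant first): E4 1A.
In little-endian order the low byte comes first in memory.
So at ascending addresses the bytes are 1A E4.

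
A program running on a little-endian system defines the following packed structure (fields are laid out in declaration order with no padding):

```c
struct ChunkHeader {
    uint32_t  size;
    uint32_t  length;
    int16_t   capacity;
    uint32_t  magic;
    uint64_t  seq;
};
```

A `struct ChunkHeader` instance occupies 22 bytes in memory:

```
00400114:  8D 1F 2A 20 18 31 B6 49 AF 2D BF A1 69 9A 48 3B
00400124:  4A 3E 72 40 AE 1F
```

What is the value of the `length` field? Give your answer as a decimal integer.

1236676888

`length` follows `size` (4 bytes), so it starts at byte offset 4 and occupies 4 bytes.
Bytes at offsets 4..7: 18 31 B6 49.
Little-endian stores the least-significant byte at the lowest address.
Reassemble most-significant byte first: 49 B6 31 18 → 0x49B63118.
0x49B63118 = 1236676888.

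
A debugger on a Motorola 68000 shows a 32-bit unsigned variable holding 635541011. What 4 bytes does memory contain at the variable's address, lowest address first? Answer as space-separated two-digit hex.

25 E1 96 13

635541011 in hexadecimal, padded to 32 bits, is 0x25E19613.
Split into bytes (most-significant first): 25 E1 96 13.
Big-endian stores the most-significant byte at the lowest address.
So the memory order matches the most-significant-first order: 25 E1 96 13.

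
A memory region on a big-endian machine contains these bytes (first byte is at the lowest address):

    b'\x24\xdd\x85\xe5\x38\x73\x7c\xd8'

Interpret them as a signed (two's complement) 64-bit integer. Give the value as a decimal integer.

In big-endian order the high byte comes first in memory.
The bytes are already most-significant first: 0x24DD85E538737CD8.
0x24DD85E538737CD8 = 2656426574759558360.

2656426574759558360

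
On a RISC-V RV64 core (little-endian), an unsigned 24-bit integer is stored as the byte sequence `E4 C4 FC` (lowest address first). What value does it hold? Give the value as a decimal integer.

16565476

Little-endian stores the least-significant byte at the lowest address.
Reassemble most-significant byte first: FC C4 E4 → 0xFCC4E4.
0xFCC4E4 = 16565476.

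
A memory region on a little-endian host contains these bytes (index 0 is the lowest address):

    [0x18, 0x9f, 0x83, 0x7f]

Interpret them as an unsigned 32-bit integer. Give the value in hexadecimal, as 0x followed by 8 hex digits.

In little-endian order the low byte comes first in memory.
Reassemble most-significant byte first: 7F 83 9F 18 → 0x7F839F18.

0x7F839F18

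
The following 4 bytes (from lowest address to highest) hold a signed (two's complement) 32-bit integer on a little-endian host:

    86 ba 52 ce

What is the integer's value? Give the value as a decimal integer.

-833439098

Little-endian stores the least-significant byte at the lowest address.
Reassemble most-significant byte first: CE 52 BA 86 → 0xCE52BA86.
Top bit is set, so as a signed 32-bit value this is 0xCE52BA86 − 2^32 = -833439098.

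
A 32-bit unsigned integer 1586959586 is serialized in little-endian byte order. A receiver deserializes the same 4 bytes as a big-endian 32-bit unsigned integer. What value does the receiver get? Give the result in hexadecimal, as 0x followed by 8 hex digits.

1586959586 in 32-bit hexadecimal is 0x5E9714E2.
Stored little-endian, the bytes at ascending addresses are E2 14 97 5E.
Read back as big-endian, the last byte is least significant, giving 0xE214975E.

0xE214975E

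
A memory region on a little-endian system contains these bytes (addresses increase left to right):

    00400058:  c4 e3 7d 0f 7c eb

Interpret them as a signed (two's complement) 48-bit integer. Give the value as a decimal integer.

Little-endian stores the least-significant byte at the lowest address.
Reassemble most-significant byte first: EB 7C 0F 7D E3 C4 → 0xEB7C0F7DE3C4.
Top bit is set, so as a signed 48-bit value this is 0xEB7C0F7DE3C4 − 2^48 = -22556908330044.

-22556908330044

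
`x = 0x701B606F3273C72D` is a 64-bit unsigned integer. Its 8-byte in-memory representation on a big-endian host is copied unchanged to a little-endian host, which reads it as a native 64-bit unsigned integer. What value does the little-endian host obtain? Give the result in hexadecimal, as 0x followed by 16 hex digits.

Stored big-endian, the bytes at ascending addresses are 70 1B 60 6F 32 73 C7 2D.
Read back as little-endian, the first byte is least significant, giving 0x2DC773326F601B70.

0x2DC773326F601B70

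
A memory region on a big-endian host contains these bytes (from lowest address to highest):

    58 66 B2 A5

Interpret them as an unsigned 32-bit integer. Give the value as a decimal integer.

Big-endian: lowest address holds the most-significant byte.
The bytes are already most-significant first: 0x5866B2A5.
0x5866B2A5 = 1483125413.

1483125413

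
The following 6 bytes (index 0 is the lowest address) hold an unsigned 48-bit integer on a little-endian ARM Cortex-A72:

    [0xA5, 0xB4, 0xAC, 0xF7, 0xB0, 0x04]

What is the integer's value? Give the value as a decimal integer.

Little-endian: lowest address holds the least-significant byte.
Reassemble most-significant byte first: 04 B0 F7 AC B4 A5 → 0x04B0F7ACB4A5.
0x04B0F7ACB4A5 = 5158116045989.

5158116045989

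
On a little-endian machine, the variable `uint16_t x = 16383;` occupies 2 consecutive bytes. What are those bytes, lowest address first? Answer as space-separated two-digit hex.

FF 3F

16383 in hexadecimal, padded to 16 bits, is 0x3FFF.
Split into bytes (most-significant first): 3F FF.
Little-endian stores the least-significant byte at the lowest address.
So at ascending addresses the bytes are FF 3F.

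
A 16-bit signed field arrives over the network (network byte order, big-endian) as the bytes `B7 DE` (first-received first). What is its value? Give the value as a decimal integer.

Big-endian stores the most-significant byte at the lowest address.
The bytes are already most-significant first: 0xB7DE.
Top bit is set, so as a signed 16-bit value this is 0xB7DE − 2^16 = -18466.

-18466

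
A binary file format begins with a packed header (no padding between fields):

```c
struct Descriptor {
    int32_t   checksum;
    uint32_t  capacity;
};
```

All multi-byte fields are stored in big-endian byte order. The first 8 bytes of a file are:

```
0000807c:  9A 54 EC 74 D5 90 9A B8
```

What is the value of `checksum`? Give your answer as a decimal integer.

`checksum` is the first field, at byte offset 0, occupying 4 bytes.
Bytes at offsets 0..3: 9A 54 EC 74.
Big-endian stores the most-significant byte at the lowest address.
The bytes are already most-significant first: 0x9A54EC74.
Top bit is set, so as a signed 32-bit value this is 0x9A54EC74 − 2^32 = -1705710476.

-1705710476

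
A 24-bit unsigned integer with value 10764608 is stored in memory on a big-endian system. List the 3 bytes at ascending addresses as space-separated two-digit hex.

A4 41 40

10764608 in hexadecimal, padded to 24 bits, is 0xA44140.
Split into bytes (most-significant first): A4 41 40.
In big-endian order the high byte comes first in memory.
So the memory order matches the most-significant-first order: A4 41 40.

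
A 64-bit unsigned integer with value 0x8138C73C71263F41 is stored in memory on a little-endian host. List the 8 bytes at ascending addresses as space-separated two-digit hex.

41 3F 26 71 3C C7 38 81

Split into bytes (most-significant first): 81 38 C7 3C 71 26 3F 41.
Little-endian: lowest address holds the least-significant byte.
So at ascending addresses the bytes are 41 3F 26 71 3C C7 38 81.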